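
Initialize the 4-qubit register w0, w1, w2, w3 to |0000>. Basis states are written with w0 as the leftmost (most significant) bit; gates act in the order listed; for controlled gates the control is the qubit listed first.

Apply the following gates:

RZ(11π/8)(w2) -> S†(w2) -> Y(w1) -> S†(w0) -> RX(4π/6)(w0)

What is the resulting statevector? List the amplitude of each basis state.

The final amplitudes are -exp(13*I*pi/16)/2 on |0100>, -sqrt(3)*exp(5*I*pi/16)/2 on |1100>, and 0 on every other basis state.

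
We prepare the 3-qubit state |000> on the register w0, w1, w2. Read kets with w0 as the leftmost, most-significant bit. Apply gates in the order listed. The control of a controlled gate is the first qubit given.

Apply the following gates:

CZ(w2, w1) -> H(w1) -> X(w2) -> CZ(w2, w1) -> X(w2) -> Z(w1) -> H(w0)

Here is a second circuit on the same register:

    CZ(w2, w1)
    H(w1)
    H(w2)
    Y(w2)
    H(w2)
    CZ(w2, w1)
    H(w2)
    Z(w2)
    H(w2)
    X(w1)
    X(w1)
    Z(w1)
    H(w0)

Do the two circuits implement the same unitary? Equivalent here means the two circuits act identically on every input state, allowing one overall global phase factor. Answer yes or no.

No: there is an input state on which the two circuits produce genuinely different outputs (not merely differing by a phase).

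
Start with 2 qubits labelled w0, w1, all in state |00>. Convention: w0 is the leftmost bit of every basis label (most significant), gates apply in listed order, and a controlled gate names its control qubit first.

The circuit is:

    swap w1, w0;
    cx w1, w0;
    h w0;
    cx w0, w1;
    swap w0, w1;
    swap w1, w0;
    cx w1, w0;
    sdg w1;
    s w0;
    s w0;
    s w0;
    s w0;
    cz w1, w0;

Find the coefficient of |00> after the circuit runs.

|00> carries amplitude sqrt(2)/2 in the final state.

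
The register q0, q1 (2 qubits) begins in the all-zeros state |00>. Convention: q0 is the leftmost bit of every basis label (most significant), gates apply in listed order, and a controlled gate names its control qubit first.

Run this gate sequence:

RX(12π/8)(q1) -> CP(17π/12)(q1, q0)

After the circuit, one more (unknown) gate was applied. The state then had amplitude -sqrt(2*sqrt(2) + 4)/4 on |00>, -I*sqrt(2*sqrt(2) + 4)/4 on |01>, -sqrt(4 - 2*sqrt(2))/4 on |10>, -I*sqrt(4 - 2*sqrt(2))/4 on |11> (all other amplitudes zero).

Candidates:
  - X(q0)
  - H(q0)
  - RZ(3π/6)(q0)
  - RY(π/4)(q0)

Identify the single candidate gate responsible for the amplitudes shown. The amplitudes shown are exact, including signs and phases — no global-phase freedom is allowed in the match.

The applied gate was RY(π/4)(q0).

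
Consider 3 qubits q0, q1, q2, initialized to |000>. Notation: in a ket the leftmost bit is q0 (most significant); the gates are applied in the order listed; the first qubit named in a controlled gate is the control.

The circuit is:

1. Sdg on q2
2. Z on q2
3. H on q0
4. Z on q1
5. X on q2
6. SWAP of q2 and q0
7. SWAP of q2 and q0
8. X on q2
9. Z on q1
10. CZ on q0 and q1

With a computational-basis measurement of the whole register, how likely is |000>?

The probability of measuring |000> is 1/2.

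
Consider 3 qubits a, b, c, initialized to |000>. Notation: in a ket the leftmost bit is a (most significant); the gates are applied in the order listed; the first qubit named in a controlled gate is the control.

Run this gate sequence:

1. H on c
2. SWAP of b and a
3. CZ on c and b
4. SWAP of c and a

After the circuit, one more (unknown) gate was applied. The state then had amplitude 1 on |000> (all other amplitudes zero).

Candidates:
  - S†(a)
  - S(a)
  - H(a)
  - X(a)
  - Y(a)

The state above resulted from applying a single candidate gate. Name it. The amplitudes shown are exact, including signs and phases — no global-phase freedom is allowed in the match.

It was H(a) that produced the state shown.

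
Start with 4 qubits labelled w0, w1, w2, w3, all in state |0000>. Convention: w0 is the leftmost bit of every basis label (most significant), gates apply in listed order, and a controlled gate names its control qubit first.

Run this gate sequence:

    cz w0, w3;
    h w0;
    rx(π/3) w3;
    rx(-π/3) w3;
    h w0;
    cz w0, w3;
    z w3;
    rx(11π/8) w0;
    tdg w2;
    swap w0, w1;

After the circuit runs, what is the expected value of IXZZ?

The observable IXZZ averages to 0. Key observation: the block from step 1 through step 6 cancels to the identity and can be dropped.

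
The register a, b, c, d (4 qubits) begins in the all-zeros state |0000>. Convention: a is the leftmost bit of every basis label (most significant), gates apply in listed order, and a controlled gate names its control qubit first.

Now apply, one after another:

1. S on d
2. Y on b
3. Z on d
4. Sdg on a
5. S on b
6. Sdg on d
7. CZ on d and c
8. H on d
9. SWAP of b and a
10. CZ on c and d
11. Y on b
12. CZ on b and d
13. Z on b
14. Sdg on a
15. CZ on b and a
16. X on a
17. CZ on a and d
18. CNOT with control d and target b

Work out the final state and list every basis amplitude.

The final amplitudes are sqrt(2)/2 on |0001>, -sqrt(2)/2 on |0100>, and 0 on every other basis state.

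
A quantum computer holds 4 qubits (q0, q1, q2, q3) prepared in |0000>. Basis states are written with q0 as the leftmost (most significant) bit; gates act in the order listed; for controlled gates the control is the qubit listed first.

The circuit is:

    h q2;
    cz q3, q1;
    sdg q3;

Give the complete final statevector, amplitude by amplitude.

After the circuit, the state carries amplitude sqrt(2)/2 on |0000>, sqrt(2)/2 on |0010>, and 0 on every other basis state.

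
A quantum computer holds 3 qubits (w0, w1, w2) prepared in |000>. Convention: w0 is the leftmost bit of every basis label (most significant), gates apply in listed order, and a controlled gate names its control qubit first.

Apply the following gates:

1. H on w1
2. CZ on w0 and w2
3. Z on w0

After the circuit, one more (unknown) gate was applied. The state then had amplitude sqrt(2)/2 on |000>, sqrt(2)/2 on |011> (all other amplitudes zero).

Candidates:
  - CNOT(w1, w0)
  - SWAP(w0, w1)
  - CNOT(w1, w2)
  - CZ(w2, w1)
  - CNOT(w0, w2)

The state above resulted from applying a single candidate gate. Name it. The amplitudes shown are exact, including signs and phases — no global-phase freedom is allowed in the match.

The unique candidate consistent with the amplitudes is CNOT(w1, w2).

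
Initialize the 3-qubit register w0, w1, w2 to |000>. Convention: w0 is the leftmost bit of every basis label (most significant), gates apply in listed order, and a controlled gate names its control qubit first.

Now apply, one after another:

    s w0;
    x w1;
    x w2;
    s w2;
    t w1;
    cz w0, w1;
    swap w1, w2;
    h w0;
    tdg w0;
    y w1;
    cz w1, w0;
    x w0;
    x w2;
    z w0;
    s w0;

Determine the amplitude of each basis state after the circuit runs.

The resulting statevector has amplitude sqrt(2)/2 on |000>, -sqrt(2)*exp(3*I*pi/4)/2 on |100>, and 0 on every other basis state.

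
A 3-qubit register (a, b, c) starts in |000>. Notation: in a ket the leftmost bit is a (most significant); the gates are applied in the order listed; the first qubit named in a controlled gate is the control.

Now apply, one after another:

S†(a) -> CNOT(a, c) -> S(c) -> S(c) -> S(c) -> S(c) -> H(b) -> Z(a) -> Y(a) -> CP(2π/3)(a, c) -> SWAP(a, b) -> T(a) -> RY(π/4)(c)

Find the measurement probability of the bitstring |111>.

The probability of measuring |111> is 1/4 - sqrt(2)/8.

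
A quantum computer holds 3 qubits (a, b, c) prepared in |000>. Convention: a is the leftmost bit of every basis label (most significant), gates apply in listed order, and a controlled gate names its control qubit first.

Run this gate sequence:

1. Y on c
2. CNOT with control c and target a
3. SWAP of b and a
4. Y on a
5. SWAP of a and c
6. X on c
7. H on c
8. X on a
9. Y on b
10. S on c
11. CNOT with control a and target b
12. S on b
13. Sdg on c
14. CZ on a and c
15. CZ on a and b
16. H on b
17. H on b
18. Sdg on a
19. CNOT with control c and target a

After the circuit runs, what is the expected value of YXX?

In the final state, YXX has expectation 0.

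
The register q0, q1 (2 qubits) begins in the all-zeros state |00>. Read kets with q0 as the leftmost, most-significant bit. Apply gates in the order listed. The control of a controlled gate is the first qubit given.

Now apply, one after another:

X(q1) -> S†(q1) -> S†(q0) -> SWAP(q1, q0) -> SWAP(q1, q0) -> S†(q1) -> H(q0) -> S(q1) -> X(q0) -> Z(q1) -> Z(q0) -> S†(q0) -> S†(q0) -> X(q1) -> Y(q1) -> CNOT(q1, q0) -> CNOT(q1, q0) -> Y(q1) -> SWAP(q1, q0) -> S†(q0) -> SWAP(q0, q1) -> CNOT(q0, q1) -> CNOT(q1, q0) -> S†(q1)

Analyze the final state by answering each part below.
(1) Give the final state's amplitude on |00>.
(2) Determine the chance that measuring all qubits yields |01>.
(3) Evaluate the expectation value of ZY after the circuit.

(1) |00> carries amplitude sqrt(2)*I/2 in the final state. Key observation: steps 15-18 multiply out to the identity, so the circuit reduces to the remaining gates.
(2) A full measurement returns |01> with probability 1/2.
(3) The observable ZY averages to -1.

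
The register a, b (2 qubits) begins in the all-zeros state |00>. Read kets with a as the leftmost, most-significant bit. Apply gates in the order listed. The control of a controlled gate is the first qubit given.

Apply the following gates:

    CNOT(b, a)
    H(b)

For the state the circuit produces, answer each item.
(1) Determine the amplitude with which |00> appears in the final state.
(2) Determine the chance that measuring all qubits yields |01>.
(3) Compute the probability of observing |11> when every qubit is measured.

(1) The amplitude on |00> is sqrt(2)/2.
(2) A full measurement returns |01> with probability 1/2.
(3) A full measurement returns |11> with probability 0.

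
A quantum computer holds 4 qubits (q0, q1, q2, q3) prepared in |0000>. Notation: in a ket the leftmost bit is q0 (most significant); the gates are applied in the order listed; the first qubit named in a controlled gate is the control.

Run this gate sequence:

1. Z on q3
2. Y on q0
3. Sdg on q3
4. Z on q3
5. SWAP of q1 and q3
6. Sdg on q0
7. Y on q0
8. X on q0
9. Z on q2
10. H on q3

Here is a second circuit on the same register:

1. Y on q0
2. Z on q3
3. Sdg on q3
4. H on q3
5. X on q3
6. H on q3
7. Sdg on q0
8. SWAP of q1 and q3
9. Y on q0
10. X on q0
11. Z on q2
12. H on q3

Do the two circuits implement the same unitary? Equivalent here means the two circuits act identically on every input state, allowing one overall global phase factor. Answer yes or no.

Yes — the two circuits implement the same unitary up to a global phase.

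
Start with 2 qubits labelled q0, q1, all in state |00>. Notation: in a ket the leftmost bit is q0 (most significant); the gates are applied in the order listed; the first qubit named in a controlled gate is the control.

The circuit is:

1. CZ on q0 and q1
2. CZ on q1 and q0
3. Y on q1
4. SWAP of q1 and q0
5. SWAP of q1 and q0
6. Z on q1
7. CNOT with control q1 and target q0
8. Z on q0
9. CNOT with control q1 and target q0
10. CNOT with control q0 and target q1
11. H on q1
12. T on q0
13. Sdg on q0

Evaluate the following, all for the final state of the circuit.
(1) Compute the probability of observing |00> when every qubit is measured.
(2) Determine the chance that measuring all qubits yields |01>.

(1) The probability of measuring |00> is 1/2.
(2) Outcome |01> occurs with probability 1/2.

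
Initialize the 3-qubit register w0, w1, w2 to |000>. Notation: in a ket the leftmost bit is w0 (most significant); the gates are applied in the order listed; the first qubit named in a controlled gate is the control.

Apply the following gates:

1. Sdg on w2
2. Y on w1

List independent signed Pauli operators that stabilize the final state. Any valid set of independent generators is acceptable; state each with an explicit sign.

The stabilizer group can be generated by +ZII, -IZI, +IIZ, among other valid generating sets.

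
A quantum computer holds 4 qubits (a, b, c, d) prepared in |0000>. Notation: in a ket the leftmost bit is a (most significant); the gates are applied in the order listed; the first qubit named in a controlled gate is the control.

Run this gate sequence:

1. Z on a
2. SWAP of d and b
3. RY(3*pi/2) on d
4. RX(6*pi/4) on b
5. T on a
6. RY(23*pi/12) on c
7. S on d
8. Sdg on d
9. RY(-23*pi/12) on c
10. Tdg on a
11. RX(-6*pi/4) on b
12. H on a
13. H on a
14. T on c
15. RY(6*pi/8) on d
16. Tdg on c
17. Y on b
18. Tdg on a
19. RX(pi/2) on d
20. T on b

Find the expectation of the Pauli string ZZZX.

The observable ZZZX averages to -sqrt(2)/2.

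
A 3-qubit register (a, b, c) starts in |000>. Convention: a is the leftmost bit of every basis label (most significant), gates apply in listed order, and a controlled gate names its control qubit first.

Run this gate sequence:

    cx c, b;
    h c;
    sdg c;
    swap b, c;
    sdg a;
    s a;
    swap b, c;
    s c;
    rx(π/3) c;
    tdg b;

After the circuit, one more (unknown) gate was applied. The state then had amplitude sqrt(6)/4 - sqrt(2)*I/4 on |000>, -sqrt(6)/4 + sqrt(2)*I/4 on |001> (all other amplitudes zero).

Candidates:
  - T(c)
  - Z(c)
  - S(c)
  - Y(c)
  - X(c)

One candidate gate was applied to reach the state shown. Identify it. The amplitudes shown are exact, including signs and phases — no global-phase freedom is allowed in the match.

It was Z(c) that produced the state shown. Key observation: the block from step 3 through step 8 cancels to the identity and can be dropped.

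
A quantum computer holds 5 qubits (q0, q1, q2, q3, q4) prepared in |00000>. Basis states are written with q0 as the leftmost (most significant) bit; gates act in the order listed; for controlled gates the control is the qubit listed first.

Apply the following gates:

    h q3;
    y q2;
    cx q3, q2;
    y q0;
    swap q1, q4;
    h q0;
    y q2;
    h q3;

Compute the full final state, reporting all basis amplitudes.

After the circuit, the state carries amplitude sqrt(2)*I/4 on |00000>, sqrt(2)*I/4 on |00010>, -sqrt(2)*I/4 on |00100>, sqrt(2)*I/4 on |00110>, -sqrt(2)*I/4 on |10000>, -sqrt(2)*I/4 on |10010>, sqrt(2)*I/4 on |10100>, -sqrt(2)*I/4 on |10110>, and 0 on every other basis state.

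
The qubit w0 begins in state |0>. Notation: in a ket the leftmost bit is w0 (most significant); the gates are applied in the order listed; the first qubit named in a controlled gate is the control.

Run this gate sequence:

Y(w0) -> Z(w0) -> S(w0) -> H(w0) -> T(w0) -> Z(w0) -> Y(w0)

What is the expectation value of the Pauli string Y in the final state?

The expectation value of Y is sqrt(2)/2.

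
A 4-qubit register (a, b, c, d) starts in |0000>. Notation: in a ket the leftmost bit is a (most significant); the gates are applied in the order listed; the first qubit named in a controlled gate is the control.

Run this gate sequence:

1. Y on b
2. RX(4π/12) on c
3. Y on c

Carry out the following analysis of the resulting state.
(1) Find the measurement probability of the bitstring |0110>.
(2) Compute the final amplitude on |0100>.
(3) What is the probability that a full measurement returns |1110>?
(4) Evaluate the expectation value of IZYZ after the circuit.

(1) A full measurement returns |0110> with probability 3/4.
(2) The final state's coefficient on |0100> equals -I/2.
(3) The probability of measuring |1110> is 0.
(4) The expectation value of IZYZ is sqrt(3)/2.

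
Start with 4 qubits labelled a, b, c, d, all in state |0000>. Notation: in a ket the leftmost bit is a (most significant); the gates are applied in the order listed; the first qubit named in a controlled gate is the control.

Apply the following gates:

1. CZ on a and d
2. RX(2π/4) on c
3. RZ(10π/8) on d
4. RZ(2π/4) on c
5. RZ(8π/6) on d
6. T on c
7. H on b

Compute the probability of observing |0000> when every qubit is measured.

The probability of measuring |0000> is 1/4.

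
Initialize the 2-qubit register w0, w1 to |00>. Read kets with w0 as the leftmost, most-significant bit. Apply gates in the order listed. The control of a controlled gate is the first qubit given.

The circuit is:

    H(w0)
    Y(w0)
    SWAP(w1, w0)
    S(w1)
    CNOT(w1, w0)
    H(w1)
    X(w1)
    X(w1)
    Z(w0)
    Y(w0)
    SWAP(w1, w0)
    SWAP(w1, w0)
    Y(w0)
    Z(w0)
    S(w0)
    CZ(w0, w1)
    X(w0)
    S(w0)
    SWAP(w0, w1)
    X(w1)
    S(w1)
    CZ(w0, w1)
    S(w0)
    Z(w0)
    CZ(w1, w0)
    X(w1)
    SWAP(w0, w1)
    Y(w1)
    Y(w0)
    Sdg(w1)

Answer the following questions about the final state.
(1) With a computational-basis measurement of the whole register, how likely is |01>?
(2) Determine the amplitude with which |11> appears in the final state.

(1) The probability of measuring |01> is 1/4.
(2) The amplitude on |11> is I/2.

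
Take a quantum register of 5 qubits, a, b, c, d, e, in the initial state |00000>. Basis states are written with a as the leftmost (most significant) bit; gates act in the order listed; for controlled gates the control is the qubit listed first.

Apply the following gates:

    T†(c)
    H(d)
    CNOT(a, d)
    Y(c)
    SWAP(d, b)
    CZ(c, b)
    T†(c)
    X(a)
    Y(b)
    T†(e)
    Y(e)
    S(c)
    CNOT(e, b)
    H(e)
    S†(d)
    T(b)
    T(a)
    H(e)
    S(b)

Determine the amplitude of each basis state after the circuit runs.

After the circuit, the state carries amplitude sqrt(2)/2 on |10101>, sqrt(2)*exp(3*I*pi/4)/2 on |11101>, and 0 on every other basis state.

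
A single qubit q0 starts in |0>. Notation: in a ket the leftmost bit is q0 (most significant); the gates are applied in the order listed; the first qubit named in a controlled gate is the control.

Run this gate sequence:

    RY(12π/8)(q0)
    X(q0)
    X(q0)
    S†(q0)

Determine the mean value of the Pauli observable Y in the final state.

The observable Y averages to 1.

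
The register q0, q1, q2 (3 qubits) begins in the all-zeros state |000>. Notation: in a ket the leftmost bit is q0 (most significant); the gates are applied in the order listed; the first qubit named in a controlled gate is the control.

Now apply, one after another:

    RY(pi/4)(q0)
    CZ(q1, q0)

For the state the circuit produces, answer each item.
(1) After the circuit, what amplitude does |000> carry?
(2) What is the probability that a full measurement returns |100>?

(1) The amplitude on |000> is sqrt(sqrt(2) + 2)/2.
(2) Outcome |100> occurs with probability 1/2 - sqrt(2)/4.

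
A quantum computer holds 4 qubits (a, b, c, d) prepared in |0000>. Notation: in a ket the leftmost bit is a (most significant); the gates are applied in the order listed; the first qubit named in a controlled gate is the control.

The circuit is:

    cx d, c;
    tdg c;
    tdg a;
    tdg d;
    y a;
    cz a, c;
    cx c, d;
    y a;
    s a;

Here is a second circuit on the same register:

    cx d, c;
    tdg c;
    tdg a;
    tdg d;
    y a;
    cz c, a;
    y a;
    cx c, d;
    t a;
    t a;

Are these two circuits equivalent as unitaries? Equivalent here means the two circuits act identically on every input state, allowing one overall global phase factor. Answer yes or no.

Yes: on every input state the two circuits agree up to one overall phase factor.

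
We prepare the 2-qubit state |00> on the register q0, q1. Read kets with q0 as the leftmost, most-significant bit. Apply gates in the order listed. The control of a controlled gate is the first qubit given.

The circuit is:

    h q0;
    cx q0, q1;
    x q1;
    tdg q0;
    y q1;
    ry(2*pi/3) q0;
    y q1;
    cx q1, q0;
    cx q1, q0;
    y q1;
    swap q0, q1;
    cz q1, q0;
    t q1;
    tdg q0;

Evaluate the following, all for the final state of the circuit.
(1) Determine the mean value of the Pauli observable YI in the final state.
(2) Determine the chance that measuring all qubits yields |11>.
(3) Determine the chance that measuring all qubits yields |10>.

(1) The observable YI averages to -sqrt(3)/2.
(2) Outcome |11> occurs with probability 1/8.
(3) A full measurement returns |10> with probability 3/8.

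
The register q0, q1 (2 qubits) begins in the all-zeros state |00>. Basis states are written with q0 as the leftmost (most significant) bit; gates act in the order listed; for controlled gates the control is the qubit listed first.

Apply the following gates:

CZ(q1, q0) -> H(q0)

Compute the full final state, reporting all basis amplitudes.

After the circuit, the state carries amplitude sqrt(2)/2 on |00>, 0 on |01>, sqrt(2)/2 on |10>, 0 on |11>.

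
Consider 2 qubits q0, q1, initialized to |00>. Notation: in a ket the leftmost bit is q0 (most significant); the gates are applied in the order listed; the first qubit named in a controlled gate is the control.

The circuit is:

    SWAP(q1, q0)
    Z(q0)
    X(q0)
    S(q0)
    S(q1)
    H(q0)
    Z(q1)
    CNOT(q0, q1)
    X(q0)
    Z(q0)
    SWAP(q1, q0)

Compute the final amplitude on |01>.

The final state's coefficient on |01> equals -sqrt(2)*I/2.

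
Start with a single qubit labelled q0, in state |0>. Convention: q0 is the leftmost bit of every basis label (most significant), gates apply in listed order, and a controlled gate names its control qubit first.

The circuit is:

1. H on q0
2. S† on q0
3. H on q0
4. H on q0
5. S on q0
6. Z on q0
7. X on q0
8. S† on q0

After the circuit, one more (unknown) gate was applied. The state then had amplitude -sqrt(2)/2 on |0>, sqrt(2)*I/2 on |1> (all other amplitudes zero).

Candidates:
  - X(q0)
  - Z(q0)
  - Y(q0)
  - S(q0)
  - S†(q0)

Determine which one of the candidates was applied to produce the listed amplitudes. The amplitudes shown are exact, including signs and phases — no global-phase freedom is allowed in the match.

The unique candidate consistent with the amplitudes is Z(q0). Key observation: gates 2-5 undo each other exactly, leaving only the rest of the circuit to track.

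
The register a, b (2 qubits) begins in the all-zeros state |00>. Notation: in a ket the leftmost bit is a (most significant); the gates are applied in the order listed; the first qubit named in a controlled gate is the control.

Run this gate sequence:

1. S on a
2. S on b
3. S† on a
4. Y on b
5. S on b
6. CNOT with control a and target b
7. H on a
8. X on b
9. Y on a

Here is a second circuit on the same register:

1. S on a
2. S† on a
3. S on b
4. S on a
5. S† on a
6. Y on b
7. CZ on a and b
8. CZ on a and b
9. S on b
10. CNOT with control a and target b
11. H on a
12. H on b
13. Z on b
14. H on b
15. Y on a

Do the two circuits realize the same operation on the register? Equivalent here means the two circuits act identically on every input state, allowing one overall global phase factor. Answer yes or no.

Yes — the two circuits implement the same unitary up to a global phase.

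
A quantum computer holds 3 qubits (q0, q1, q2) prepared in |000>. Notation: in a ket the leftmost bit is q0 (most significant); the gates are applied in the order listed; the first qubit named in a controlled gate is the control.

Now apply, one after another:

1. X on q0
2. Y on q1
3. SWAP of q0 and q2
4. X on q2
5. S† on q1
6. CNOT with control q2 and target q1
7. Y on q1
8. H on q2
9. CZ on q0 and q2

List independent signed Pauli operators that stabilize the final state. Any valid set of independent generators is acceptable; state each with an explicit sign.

One valid set of independent stabilizer generators is +IIX, +ZII, +IZI (any independent generating set of the same group is equally correct).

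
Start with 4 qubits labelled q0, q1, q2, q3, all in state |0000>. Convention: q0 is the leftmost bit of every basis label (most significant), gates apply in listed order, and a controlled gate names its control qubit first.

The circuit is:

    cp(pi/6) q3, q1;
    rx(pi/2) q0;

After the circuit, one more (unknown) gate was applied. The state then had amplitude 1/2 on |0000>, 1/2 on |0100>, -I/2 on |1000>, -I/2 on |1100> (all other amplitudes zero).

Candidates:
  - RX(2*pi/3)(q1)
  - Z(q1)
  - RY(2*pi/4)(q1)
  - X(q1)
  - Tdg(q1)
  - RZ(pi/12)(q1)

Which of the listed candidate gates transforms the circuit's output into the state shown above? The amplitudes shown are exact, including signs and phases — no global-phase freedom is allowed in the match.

The unique candidate consistent with the amplitudes is RY(2*pi/4)(q1).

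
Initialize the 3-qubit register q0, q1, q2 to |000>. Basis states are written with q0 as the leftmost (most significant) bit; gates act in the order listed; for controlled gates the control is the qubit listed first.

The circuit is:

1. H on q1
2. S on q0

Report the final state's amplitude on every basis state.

The resulting statevector has amplitude sqrt(2)/2 on |000>, sqrt(2)/2 on |010>, and 0 on every other basis state.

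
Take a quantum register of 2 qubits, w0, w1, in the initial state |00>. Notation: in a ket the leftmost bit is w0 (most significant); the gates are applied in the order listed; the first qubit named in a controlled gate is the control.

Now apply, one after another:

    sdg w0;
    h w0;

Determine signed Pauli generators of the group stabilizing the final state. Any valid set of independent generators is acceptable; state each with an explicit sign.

One valid set of independent stabilizer generators is +XI, +IZ (any independent generating set of the same group is equally correct).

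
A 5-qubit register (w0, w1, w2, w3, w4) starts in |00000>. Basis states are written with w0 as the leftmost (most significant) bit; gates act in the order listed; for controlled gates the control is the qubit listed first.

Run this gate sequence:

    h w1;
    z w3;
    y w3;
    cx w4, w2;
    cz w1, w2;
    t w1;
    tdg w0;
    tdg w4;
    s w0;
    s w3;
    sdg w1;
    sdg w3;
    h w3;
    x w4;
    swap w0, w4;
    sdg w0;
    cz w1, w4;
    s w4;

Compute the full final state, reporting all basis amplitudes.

The final amplitudes are 1/2 on |10000>, -1/2 on |10010>, -exp(3*I*pi/4)/2 on |11000>, exp(3*I*pi/4)/2 on |11010>, and 0 on every other basis state.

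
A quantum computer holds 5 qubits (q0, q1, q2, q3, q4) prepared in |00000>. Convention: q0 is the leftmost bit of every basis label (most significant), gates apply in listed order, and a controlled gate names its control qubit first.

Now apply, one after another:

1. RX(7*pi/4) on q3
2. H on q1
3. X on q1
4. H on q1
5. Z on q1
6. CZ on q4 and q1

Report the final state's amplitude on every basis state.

The resulting statevector has amplitude -sqrt(sqrt(2) + 2)/2 on |00000>, -I*sqrt(2 - sqrt(2))/2 on |00010>, and 0 on every other basis state. Key observation: steps 2-5 multiply out to the identity, so the circuit reduces to the remaining gates.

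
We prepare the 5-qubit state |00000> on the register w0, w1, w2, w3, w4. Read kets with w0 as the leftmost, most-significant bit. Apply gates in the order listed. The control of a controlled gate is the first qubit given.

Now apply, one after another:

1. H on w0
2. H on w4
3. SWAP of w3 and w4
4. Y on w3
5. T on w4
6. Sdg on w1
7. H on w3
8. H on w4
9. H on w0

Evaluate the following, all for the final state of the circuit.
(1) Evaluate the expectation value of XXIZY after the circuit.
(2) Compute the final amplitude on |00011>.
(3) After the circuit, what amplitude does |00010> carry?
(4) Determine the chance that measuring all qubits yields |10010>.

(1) The expectation value of XXIZY is 0.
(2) The final state's coefficient on |00011> equals -sqrt(2)*I/2.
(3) The final state's coefficient on |00010> equals -sqrt(2)*I/2.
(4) The probability of measuring |10010> is 0.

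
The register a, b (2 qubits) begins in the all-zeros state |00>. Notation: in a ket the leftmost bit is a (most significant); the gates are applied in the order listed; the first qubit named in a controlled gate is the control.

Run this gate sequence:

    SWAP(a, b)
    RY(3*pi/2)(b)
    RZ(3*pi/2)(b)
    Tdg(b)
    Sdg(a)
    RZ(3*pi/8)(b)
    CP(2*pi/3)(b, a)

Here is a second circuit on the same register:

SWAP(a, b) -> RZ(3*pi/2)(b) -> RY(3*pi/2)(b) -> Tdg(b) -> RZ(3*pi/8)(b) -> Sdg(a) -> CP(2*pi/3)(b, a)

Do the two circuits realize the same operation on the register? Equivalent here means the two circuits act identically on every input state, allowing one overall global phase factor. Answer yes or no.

No: there is an input state on which the two circuits produce genuinely different outputs (not merely differing by a phase).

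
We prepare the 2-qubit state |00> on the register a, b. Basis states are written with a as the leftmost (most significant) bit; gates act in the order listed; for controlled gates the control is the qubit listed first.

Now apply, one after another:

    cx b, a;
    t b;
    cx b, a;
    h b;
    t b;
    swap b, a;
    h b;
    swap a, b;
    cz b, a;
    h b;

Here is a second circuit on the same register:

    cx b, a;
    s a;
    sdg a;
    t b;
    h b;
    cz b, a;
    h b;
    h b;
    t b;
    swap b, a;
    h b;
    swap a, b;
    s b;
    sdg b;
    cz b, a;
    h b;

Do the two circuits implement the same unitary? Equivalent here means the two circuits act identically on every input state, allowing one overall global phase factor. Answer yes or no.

No, they are not equivalent — no single phase factor reconciles the two unitaries.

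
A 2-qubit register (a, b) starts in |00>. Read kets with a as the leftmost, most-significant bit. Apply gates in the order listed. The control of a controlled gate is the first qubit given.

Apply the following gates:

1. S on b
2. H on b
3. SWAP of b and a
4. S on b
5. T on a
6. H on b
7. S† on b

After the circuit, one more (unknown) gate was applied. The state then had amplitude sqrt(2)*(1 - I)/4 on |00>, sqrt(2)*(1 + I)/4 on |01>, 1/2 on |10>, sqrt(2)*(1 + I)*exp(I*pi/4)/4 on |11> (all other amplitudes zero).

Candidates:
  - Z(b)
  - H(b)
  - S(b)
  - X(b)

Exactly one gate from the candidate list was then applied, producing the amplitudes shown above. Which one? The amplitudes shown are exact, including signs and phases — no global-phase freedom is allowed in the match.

The applied gate was H(b).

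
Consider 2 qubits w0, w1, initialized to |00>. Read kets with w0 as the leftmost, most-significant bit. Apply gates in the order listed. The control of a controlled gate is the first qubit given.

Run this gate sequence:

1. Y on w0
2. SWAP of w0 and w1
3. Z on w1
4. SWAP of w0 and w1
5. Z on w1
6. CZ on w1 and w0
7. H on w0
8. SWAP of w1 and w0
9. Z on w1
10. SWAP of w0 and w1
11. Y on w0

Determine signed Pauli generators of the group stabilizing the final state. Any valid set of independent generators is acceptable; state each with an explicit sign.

The stabilizer group can be generated by -XI, +IZ, among other valid generating sets.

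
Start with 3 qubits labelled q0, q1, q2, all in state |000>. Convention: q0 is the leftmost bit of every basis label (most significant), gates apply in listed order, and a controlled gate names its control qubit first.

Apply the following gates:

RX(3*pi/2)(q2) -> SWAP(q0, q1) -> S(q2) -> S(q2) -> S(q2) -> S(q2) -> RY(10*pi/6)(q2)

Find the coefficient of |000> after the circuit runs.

The final state's coefficient on |000> equals sqrt(6)/4 + sqrt(2)*I/4. Key observation: gates 3-6 undo each other exactly, leaving only the rest of the circuit to track.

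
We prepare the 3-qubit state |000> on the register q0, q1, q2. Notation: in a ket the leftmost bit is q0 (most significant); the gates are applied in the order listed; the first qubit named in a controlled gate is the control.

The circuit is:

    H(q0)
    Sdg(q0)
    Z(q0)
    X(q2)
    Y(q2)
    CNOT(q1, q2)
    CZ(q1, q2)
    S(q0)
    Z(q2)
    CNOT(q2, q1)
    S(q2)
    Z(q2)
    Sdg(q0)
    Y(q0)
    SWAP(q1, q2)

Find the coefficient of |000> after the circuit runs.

The amplitude on |000> is -sqrt(2)*I/2.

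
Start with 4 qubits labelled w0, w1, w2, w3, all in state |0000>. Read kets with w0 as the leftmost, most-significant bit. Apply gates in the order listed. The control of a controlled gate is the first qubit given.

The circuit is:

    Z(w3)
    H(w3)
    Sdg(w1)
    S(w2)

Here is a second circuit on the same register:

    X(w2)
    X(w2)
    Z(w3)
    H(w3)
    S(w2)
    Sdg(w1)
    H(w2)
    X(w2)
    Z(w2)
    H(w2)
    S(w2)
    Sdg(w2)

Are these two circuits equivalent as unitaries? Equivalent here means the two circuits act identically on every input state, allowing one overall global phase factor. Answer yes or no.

No — the two circuits implement different unitaries, even allowing a global phase.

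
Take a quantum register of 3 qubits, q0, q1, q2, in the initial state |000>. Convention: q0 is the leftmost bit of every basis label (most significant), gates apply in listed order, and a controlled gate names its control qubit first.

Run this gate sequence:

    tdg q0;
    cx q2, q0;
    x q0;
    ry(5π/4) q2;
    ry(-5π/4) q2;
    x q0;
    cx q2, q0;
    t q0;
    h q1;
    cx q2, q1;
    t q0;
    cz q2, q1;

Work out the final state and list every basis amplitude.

After the circuit, the state carries amplitude sqrt(2)/2 on |000>, sqrt(2)/2 on |010>, and 0 on every other basis state. Key observation: steps 1-8 multiply out to the identity, so the circuit reduces to the remaining gates.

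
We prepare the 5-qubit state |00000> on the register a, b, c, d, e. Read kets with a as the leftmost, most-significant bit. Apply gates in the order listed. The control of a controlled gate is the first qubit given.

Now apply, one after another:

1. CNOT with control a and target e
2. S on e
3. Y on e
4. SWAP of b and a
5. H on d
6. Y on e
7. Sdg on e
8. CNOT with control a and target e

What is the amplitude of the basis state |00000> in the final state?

The final state's coefficient on |00000> equals sqrt(2)/2.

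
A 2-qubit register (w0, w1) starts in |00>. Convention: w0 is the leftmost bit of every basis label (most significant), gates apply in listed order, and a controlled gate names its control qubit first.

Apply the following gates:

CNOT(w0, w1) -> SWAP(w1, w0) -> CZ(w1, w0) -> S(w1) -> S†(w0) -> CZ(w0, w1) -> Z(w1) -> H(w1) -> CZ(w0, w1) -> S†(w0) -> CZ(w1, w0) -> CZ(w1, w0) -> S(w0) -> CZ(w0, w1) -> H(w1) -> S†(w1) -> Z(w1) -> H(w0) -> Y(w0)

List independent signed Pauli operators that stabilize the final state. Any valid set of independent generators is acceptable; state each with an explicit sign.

One valid set of independent stabilizer generators is -XI, +IZ (any independent generating set of the same group is equally correct). Key observation: the block from step 8 through step 15 cancels to the identity and can be dropped.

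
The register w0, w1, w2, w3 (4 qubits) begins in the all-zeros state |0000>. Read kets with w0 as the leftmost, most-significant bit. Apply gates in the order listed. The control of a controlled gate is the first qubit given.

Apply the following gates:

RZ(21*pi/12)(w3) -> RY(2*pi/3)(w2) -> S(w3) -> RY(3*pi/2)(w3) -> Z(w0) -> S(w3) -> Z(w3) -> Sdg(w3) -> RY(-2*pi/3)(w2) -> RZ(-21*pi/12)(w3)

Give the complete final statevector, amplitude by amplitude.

After the circuit, the state carries amplitude -sqrt(2)/2 on |0000>, -sqrt(2)*exp(I*pi/4)/2 on |0001>, and 0 on every other basis state.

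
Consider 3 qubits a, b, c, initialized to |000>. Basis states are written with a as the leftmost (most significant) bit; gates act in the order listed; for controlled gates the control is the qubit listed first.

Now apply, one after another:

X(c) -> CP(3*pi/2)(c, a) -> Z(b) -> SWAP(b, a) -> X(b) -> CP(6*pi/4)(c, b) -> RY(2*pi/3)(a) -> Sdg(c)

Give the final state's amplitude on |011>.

|011> carries amplitude -1/2 in the final state.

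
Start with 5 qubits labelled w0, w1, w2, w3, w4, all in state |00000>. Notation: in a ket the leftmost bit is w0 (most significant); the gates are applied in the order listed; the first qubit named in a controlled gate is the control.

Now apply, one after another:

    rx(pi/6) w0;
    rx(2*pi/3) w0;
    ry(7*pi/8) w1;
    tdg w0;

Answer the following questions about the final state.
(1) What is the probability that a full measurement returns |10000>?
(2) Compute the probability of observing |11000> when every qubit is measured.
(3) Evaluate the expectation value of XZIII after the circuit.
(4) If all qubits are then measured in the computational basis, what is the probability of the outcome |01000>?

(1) Outcome |10000> occurs with probability (2 - sqrt(sqrt(2) + 2))*(sqrt(3) + 2)/16.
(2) The probability of measuring |11000> is (sqrt(3) + 2)*(sqrt(sqrt(2) + 2) + 2)/16.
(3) The expectation value of XZIII is sqrt(2*sqrt(2) + 4)/8.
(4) The probability of measuring |01000> is (2 - sqrt(3))*(sqrt(sqrt(2) + 2) + 2)/16.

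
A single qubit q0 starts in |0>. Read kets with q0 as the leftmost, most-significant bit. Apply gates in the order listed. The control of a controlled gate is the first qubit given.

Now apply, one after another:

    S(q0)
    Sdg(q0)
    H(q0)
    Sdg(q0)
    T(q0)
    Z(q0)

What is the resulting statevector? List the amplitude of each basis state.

The resulting statevector has amplitude sqrt(2)/2 on |0>, sqrt(2)*exp(3*I*pi/4)/2 on |1>.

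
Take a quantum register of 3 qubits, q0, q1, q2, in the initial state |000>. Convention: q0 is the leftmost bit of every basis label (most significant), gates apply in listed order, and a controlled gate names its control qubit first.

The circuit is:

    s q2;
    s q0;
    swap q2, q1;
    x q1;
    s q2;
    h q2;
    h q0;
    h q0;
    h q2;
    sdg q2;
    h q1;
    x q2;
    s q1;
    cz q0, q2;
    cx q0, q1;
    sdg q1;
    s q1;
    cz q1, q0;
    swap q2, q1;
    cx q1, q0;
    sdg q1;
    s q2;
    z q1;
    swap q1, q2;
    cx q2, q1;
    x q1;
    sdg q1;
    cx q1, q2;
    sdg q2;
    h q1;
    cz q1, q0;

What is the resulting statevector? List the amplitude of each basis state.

After the circuit, the state carries amplitude 0 on |000>, 0 on |001>, 0 on |010>, 0 on |011>, 1/2 on |100>, 1/2 on |101>, 1/2 on |110>, -1/2 on |111>. Key observation: the block from step 5 through step 10 cancels to the identity and can be dropped.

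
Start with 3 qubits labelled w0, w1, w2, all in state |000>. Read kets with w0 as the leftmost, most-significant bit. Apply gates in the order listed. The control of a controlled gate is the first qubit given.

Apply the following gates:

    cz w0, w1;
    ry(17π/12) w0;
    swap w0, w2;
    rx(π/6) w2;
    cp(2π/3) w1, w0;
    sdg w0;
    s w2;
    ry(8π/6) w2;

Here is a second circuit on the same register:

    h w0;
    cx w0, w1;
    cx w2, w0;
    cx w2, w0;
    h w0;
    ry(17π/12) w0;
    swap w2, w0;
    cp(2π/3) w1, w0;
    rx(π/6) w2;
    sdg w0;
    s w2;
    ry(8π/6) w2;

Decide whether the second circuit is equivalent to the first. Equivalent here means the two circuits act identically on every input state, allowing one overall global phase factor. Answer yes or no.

No, they are not equivalent — no single phase factor reconciles the two unitaries.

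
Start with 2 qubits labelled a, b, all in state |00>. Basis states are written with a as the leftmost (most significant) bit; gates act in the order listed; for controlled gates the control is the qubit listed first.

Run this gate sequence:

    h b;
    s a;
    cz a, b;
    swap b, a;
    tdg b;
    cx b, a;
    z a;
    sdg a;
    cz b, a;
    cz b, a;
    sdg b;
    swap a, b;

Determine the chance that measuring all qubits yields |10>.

Outcome |10> occurs with probability 0.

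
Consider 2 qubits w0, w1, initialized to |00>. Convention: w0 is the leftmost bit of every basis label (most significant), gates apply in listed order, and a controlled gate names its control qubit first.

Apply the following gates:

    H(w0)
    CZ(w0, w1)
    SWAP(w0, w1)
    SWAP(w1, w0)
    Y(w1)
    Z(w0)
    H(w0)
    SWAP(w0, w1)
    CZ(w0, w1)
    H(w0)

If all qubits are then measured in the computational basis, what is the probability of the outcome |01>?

The probability of measuring |01> is 1/2.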